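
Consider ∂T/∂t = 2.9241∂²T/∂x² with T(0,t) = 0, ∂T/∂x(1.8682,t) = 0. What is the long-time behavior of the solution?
As t → ∞, T → 0. Heat escapes through the Dirichlet boundary.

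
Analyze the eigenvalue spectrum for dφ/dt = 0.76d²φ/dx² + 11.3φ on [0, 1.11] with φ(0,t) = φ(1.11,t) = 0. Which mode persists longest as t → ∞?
Eigenvalues: λₙ = 0.76n²π²/1.11² - 11.3.
First three modes:
  n=1: λ₁ = 0.76π²/1.11² - 11.3 ≈ -5.212
  n=2: λ₂ = 3.04π²/1.11² - 11.3 ≈ 13.052
  n=3: λ₃ = 6.84π²/1.11² - 11.3 ≈ 43.491
Since 0.76π²/1.11² ≈ 6.088 < 11.3, λ₁ < 0.
The n=1 mode grows fastest (−λₙ is largest for n=1) → dominates.
Asymptotic: φ ~ c₁ sin(πx/1.11) e^{5.212t} (exponential growth at rate −λ₁ ≈ 5.212).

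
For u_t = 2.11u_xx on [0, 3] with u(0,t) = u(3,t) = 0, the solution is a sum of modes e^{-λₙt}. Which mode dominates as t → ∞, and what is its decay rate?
Eigenvalues: λₙ = 2.11n²π²/3².
First three modes:
  n=1: λ₁ = 2.11π²/3² ≈ 2.314
  n=2: λ₂ = 8.44π²/3² ≈ 9.255 (4× faster decay)
  n=3: λ₃ = 18.99π²/3² ≈ 20.825 (9× faster decay)
As t → ∞, higher modes decay exponentially faster. The n=1 mode dominates: u ~ c₁ sin(πx/3) e^{-λ₁t}.
Decay rate: λ₁ = 2.11π²/3² ≈ 2.314.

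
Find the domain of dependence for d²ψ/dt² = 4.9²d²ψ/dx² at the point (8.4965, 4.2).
Domain of dependence: [-12.0835, 29.0765]. Signals travel at speed 4.9, so data within |x - 8.4965| ≤ 4.9·4.2 = 20.58 can reach the point.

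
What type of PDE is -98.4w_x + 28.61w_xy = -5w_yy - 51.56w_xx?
Rewriting in standard form: 51.56w_xx + 28.61w_xy + 5w_yy - 98.4w_x = 0. With A = 51.56, B = 28.61, C = 5, the discriminant is -212.6679. This is an elliptic PDE.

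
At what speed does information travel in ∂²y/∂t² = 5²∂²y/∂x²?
Speed = 5. Information travels along characteristics x = x₀ ± 5t.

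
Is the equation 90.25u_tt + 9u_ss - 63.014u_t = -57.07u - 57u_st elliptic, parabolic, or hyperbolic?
Rewriting in standard form: 9u_ss + 57u_st + 90.25u_tt - 63.014u_t + 57.07u = 0. Computing B² - 4AC with A = 9, B = 57, C = 90.25: discriminant = 0 (zero). Answer: parabolic.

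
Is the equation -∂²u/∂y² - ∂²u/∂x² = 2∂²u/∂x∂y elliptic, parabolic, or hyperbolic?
Rewriting in standard form: -∂²u/∂x² - 2∂²u/∂x∂y - ∂²u/∂y² = 0. Computing B² - 4AC with A = -1, B = -2, C = -1: discriminant = 0 (zero). Answer: parabolic.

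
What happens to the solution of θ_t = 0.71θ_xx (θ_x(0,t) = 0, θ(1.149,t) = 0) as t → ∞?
θ → 0. Heat escapes through the Dirichlet boundary.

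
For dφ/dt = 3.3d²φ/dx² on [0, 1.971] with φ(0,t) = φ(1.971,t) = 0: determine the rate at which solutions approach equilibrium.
Eigenvalues: λₙ = 3.3n²π²/1.971².
First three modes:
  n=1: λ₁ = 3.3π²/1.971² ≈ 8.384
  n=2: λ₂ = 13.2π²/1.971² ≈ 33.535 (4× faster decay)
  n=3: λ₃ = 29.7π²/1.971² ≈ 75.454 (9× faster decay)
As t → ∞, higher modes decay exponentially faster. The n=1 mode dominates: φ ~ c₁ sin(πx/1.971) e^{-λ₁t}.
Decay rate: λ₁ = 3.3π²/1.971² ≈ 8.384.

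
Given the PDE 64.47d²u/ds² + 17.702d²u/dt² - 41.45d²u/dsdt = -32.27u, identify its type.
Rewriting in standard form: 64.47d²u/ds² - 41.45d²u/dsdt + 17.702d²u/dt² + 32.27u = 0. The second-order coefficients are A = 64.47, B = -41.45, C = 17.702. Since B² - 4AC = -2846.88926 < 0, this is an elliptic PDE.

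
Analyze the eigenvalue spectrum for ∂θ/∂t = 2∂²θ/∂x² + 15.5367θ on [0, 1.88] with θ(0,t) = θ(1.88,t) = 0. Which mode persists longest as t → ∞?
Eigenvalues: λₙ = 2n²π²/1.88² - 15.5367.
First three modes:
  n=1: λ₁ = 2π²/1.88² - 15.5367 ≈ -9.952
  n=2: λ₂ = 8π²/1.88² - 15.5367 ≈ 6.803
  n=3: λ₃ = 18π²/1.88² - 15.5367 ≈ 34.727
Since 2π²/1.88² ≈ 5.585 < 15.5367, λ₁ < 0.
The n=1 mode grows fastest (−λₙ is largest for n=1) → dominates.
Asymptotic: θ ~ c₁ sin(πx/1.88) e^{9.952t} (exponential growth at rate −λ₁ ≈ 9.952).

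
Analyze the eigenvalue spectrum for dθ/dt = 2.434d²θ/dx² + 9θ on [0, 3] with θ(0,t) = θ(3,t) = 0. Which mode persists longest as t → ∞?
Eigenvalues: λₙ = 2.434n²π²/3² - 9.
First three modes:
  n=1: λ₁ = 2.434π²/3² - 9 ≈ -6.331
  n=2: λ₂ = 9.736π²/3² - 9 ≈ 1.677
  n=3: λ₃ = 21.906π²/3² - 9 ≈ 15.023
Since 2.434π²/3² ≈ 2.669 < 9, λ₁ < 0.
The n=1 mode grows fastest (−λₙ is largest for n=1) → dominates.
Asymptotic: θ ~ c₁ sin(πx/3) e^{6.331t} (exponential growth at rate −λ₁ ≈ 6.331).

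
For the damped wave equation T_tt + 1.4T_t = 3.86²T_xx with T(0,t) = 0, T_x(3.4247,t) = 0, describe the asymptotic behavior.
T → 0. Damping (γ=1.4) dissipates energy; oscillations decay exponentially.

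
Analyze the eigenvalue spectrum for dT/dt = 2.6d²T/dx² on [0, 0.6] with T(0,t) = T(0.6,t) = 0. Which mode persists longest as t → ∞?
Eigenvalues: λₙ = 2.6n²π²/0.6².
First three modes:
  n=1: λ₁ = 2.6π²/0.6² ≈ 71.28
  n=2: λ₂ = 10.4π²/0.6² ≈ 285.122 (4× faster decay)
  n=3: λ₃ = 23.4π²/0.6² ≈ 641.524 (9× faster decay)
As t → ∞, higher modes decay exponentially faster. The n=1 mode dominates: T ~ c₁ sin(πx/0.6) e^{-λ₁t}.
Decay rate: λ₁ = 2.6π²/0.6² ≈ 71.28.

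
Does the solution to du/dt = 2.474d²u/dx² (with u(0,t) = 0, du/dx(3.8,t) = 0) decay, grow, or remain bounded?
u → 0. Heat escapes through the Dirichlet boundary.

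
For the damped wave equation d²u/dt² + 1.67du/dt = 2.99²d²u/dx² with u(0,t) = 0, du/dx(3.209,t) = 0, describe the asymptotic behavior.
u → 0. Damping (γ=1.67) dissipates energy; oscillations decay exponentially.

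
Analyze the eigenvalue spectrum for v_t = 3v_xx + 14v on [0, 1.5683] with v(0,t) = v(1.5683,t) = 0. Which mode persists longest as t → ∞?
Eigenvalues: λₙ = 3n²π²/1.5683² - 14.
First three modes:
  n=1: λ₁ = 3π²/1.5683² - 14 ≈ -1.962
  n=2: λ₂ = 12π²/1.5683² - 14 ≈ 34.153
  n=3: λ₃ = 27π²/1.5683² - 14 ≈ 94.344
Since 3π²/1.5683² ≈ 12.038 < 14, λ₁ < 0.
The n=1 mode grows fastest (−λₙ is largest for n=1) → dominates.
Asymptotic: v ~ c₁ sin(πx/1.5683) e^{1.962t} (exponential growth at rate −λ₁ ≈ 1.962).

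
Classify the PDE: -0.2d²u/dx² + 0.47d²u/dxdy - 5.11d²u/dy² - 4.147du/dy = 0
A = -0.2, B = 0.47, C = -5.11. Discriminant B² - 4AC = -3.8671. Since -3.8671 < 0, elliptic.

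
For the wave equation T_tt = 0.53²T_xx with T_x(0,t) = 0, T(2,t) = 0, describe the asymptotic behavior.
T oscillates (no decay). Energy is conserved; the solution oscillates indefinitely as standing waves.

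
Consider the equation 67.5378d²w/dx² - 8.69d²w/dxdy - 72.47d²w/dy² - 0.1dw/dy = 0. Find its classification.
Hyperbolic. (A = 67.5378, B = -8.69, C = -72.47 gives B² - 4AC = 19653.373564.)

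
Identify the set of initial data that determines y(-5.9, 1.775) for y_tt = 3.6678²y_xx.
Domain of dependence: [-12.410345, 0.610345]. Signals travel at speed 3.6678, so data within |x - -5.9| ≤ 3.6678·1.775 = 6.510345 can reach the point.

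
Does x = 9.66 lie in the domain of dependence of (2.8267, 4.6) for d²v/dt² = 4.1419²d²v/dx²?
Yes. The domain of dependence is [-16.22604, 21.87944], and 9.66 ∈ [-16.22604, 21.87944].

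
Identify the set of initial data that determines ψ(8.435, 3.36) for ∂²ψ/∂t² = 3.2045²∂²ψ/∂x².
Domain of dependence: [-2.33212, 19.20212]. Signals travel at speed 3.2045, so data within |x - 8.435| ≤ 3.2045·3.36 = 10.76712 can reach the point.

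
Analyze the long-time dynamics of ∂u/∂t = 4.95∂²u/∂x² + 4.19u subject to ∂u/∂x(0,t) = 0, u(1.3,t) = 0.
Long-time behavior: u → 0. Diffusion dominates reaction (r=4.19 < κπ²/(4L²)≈7.23); solution decays.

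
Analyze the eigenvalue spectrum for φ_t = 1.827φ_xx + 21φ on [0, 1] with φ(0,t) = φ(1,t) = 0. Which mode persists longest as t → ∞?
Eigenvalues: λₙ = 1.827n²π²/1² - 21.
First three modes:
  n=1: λ₁ = 1.827π² - 21 ≈ -2.968
  n=2: λ₂ = 7.308π² - 21 ≈ 51.127
  n=3: λ₃ = 16.443π² - 21 ≈ 141.286
Since 1.827π² ≈ 18.032 < 21, λ₁ < 0.
The n=1 mode grows fastest (−λₙ is largest for n=1) → dominates.
Asymptotic: φ ~ c₁ sin(πx/1) e^{2.968t} (exponential growth at rate −λ₁ ≈ 2.968).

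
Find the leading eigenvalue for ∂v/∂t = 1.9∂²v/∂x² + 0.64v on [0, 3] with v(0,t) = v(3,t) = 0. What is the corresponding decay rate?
Eigenvalues: λₙ = 1.9n²π²/3² - 0.64.
First three modes:
  n=1: λ₁ = 1.9π²/3² - 0.64 ≈ 1.444
  n=2: λ₂ = 7.6π²/3² - 0.64 ≈ 7.694
  n=3: λ₃ = 17.1π²/3² - 0.64 ≈ 18.112
Since 1.9π²/3² ≈ 2.084 > 0.64, all λₙ > 0.
The n=1 mode decays slowest → dominates as t → ∞.
Asymptotic: v ~ c₁ sin(πx/3) e^{-λ₁t} with decay rate λ₁ ≈ 1.444.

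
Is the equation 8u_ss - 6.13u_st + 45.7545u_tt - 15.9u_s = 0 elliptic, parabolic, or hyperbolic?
Computing B² - 4AC with A = 8, B = -6.13, C = 45.7545: discriminant = -1426.5671 (negative). Answer: elliptic.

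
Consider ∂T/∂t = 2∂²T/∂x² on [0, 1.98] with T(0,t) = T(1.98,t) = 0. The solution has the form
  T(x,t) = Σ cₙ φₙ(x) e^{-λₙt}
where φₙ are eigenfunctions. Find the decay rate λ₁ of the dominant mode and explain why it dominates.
Eigenvalues: λₙ = 2n²π²/1.98².
First three modes:
  n=1: λ₁ = 2π²/1.98² ≈ 5.035
  n=2: λ₂ = 8π²/1.98² ≈ 20.14 (4× faster decay)
  n=3: λ₃ = 18π²/1.98² ≈ 45.315 (9× faster decay)
As t → ∞, higher modes decay exponentially faster. The n=1 mode dominates: T ~ c₁ sin(πx/1.98) e^{-λ₁t}.
Decay rate: λ₁ = 2π²/1.98² ≈ 5.035.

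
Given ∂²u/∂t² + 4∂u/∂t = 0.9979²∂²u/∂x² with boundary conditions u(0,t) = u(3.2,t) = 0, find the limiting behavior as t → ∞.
u → 0. Damping (γ=4) dissipates energy; oscillations decay exponentially.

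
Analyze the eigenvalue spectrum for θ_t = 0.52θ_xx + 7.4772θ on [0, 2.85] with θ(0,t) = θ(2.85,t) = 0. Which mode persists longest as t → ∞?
Eigenvalues: λₙ = 0.52n²π²/2.85² - 7.4772.
First three modes:
  n=1: λ₁ = 0.52π²/2.85² - 7.4772 ≈ -6.845
  n=2: λ₂ = 2.08π²/2.85² - 7.4772 ≈ -4.95
  n=3: λ₃ = 4.68π²/2.85² - 7.4772 ≈ -1.791
Since 0.52π²/2.85² ≈ 0.632 < 7.4772, λ₁ < 0.
The n=1 mode grows fastest (−λₙ is largest for n=1) → dominates.
Asymptotic: θ ~ c₁ sin(πx/2.85) e^{6.845t} (exponential growth at rate −λ₁ ≈ 6.845).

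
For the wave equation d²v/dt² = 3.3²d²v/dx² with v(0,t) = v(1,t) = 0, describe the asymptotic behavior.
v oscillates (no decay). Energy is conserved; the solution oscillates indefinitely as standing waves.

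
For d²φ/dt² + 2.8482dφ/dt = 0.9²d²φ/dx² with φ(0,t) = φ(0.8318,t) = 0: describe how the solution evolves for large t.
φ → 0. Damping (γ=2.8482) dissipates energy; oscillations decay exponentially.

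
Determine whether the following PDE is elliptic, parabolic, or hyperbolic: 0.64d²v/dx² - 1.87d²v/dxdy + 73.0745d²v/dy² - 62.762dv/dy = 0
Coefficients: A = 0.64, B = -1.87, C = 73.0745. B² - 4AC = -183.57382, which is negative, so the equation is elliptic.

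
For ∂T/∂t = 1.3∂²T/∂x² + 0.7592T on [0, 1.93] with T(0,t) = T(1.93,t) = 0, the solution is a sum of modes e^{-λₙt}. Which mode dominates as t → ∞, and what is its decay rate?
Eigenvalues: λₙ = 1.3n²π²/1.93² - 0.7592.
First three modes:
  n=1: λ₁ = 1.3π²/1.93² - 0.7592 ≈ 2.685
  n=2: λ₂ = 5.2π²/1.93² - 0.7592 ≈ 13.019
  n=3: λ₃ = 11.7π²/1.93² - 0.7592 ≈ 30.241
Since 1.3π²/1.93² ≈ 3.445 > 0.7592, all λₙ > 0.
The n=1 mode decays slowest → dominates as t → ∞.
Asymptotic: T ~ c₁ sin(πx/1.93) e^{-λ₁t} with decay rate λ₁ ≈ 2.685.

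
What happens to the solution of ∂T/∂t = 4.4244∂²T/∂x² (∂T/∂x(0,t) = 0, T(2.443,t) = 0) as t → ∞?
T → 0. Heat escapes through the Dirichlet boundary.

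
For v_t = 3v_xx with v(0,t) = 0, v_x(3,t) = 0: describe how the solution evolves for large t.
v → 0. Heat escapes through the Dirichlet boundary.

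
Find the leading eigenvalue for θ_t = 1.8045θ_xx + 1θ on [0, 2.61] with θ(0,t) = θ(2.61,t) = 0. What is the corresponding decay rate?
Eigenvalues: λₙ = 1.8045n²π²/2.61² - 1.
First three modes:
  n=1: λ₁ = 1.8045π²/2.61² - 1 ≈ 1.614
  n=2: λ₂ = 7.218π²/2.61² - 1 ≈ 9.458
  n=3: λ₃ = 16.2405π²/2.61² - 1 ≈ 22.53
Since 1.8045π²/2.61² ≈ 2.614 > 1, all λₙ > 0.
The n=1 mode decays slowest → dominates as t → ∞.
Asymptotic: θ ~ c₁ sin(πx/2.61) e^{-λ₁t} with decay rate λ₁ ≈ 1.614.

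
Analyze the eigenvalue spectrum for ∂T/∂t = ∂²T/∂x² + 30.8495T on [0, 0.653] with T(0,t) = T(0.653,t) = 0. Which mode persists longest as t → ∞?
Eigenvalues: λₙ = n²π²/0.653² - 30.8495.
First three modes:
  n=1: λ₁ = π²/0.653² - 30.8495 ≈ -7.704
  n=2: λ₂ = 4π²/0.653² - 30.8495 ≈ 61.734
  n=3: λ₃ = 9π²/0.653² - 30.8495 ≈ 177.463
Since π²/0.653² ≈ 23.146 < 30.8495, λ₁ < 0.
The n=1 mode grows fastest (−λₙ is largest for n=1) → dominates.
Asymptotic: T ~ c₁ sin(πx/0.653) e^{7.704t} (exponential growth at rate −λ₁ ≈ 7.704).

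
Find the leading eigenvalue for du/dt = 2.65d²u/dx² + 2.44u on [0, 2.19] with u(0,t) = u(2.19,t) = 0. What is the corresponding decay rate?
Eigenvalues: λₙ = 2.65n²π²/2.19² - 2.44.
First three modes:
  n=1: λ₁ = 2.65π²/2.19² - 2.44 ≈ 3.013
  n=2: λ₂ = 10.6π²/2.19² - 2.44 ≈ 19.373
  n=3: λ₃ = 23.85π²/2.19² - 2.44 ≈ 46.639
Since 2.65π²/2.19² ≈ 5.453 > 2.44, all λₙ > 0.
The n=1 mode decays slowest → dominates as t → ∞.
Asymptotic: u ~ c₁ sin(πx/2.19) e^{-λ₁t} with decay rate λ₁ ≈ 3.013.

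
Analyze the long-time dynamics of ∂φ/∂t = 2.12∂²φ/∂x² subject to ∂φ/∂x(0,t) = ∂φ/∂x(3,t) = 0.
Long-time behavior: φ → constant (steady state). Heat is conserved (no flux at boundaries); solution approaches the spatial average.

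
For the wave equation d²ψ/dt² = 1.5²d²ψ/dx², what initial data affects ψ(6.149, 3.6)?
Domain of dependence: [0.749, 11.549]. Signals travel at speed 1.5, so data within |x - 6.149| ≤ 1.5·3.6 = 5.4 can reach the point.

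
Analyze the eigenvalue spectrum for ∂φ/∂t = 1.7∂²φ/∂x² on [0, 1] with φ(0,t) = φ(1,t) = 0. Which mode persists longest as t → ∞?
Eigenvalues: λₙ = 1.7n²π².
First three modes:
  n=1: λ₁ = 1.7π² ≈ 16.778
  n=2: λ₂ = 6.8π² ≈ 67.113 (4× faster decay)
  n=3: λ₃ = 15.3π² ≈ 151.005 (9× faster decay)
As t → ∞, higher modes decay exponentially faster. The n=1 mode dominates: φ ~ c₁ sin(πx) e^{-λ₁t}.
Decay rate: λ₁ = 1.7π² ≈ 16.778.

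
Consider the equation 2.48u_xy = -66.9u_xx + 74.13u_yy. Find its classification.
Rewriting in standard form: 66.9u_xx + 2.48u_xy - 74.13u_yy = 0. Hyperbolic. (A = 66.9, B = 2.48, C = -74.13 gives B² - 4AC = 19843.3384.)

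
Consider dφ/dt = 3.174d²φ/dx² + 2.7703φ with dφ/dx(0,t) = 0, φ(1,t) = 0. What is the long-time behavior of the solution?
As t → ∞, φ → 0. Diffusion dominates reaction (r=2.7703 < κπ²/(4L²)≈7.83); solution decays.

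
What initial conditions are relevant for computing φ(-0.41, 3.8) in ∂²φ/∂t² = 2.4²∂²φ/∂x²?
Domain of dependence: [-9.53, 8.71]. Signals travel at speed 2.4, so data within |x - -0.41| ≤ 2.4·3.8 = 9.12 can reach the point.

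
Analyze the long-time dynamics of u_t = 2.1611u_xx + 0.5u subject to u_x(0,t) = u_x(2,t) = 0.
Long-time behavior: u grows unboundedly. With Neumann BCs the constant mode has diffusion eigenvalue 0, so any r > 0 makes it grow like e^(0.5t); solution grows exponentially.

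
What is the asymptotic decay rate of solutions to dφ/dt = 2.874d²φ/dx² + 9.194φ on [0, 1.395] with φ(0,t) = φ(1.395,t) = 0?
Eigenvalues: λₙ = 2.874n²π²/1.395² - 9.194.
First three modes:
  n=1: λ₁ = 2.874π²/1.395² - 9.194 ≈ 5.382
  n=2: λ₂ = 11.496π²/1.395² - 9.194 ≈ 49.11
  n=3: λ₃ = 25.866π²/1.395² - 9.194 ≈ 121.99
Since 2.874π²/1.395² ≈ 14.576 > 9.194, all λₙ > 0.
The n=1 mode decays slowest → dominates as t → ∞.
Asymptotic: φ ~ c₁ sin(πx/1.395) e^{-λ₁t} with decay rate λ₁ ≈ 5.382.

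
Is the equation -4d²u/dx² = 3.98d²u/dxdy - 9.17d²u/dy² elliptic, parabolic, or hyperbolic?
Rewriting in standard form: -4d²u/dx² - 3.98d²u/dxdy + 9.17d²u/dy² = 0. Computing B² - 4AC with A = -4, B = -3.98, C = 9.17: discriminant = 162.5604 (positive). Answer: hyperbolic.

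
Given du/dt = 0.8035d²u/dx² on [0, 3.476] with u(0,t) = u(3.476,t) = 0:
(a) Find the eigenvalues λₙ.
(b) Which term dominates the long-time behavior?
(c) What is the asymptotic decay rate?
Eigenvalues: λₙ = 0.8035n²π²/3.476².
First three modes:
  n=1: λ₁ = 0.8035π²/3.476² ≈ 0.656
  n=2: λ₂ = 3.214π²/3.476² ≈ 2.625 (4× faster decay)
  n=3: λ₃ = 7.2315π²/3.476² ≈ 5.907 (9× faster decay)
As t → ∞, higher modes decay exponentially faster. The n=1 mode dominates: u ~ c₁ sin(πx/3.476) e^{-λ₁t}.
Decay rate: λ₁ = 0.8035π²/3.476² ≈ 0.656.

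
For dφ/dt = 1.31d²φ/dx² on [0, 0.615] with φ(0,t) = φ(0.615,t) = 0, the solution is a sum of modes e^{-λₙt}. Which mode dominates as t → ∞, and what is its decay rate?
Eigenvalues: λₙ = 1.31n²π²/0.615².
First three modes:
  n=1: λ₁ = 1.31π²/0.615² ≈ 34.184
  n=2: λ₂ = 5.24π²/0.615² ≈ 136.735 (4× faster decay)
  n=3: λ₃ = 11.79π²/0.615² ≈ 307.655 (9× faster decay)
As t → ∞, higher modes decay exponentially faster. The n=1 mode dominates: φ ~ c₁ sin(πx/0.615) e^{-λ₁t}.
Decay rate: λ₁ = 1.31π²/0.615² ≈ 34.184.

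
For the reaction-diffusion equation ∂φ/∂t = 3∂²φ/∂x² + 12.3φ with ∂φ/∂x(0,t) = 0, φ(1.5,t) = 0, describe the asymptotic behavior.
φ grows unboundedly. Reaction dominates diffusion (r=12.3 > κπ²/(4L²)≈3.29); solution grows exponentially.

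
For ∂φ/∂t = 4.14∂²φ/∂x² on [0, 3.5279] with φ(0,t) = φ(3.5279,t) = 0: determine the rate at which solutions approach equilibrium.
Eigenvalues: λₙ = 4.14n²π²/3.5279².
First three modes:
  n=1: λ₁ = 4.14π²/3.5279² ≈ 3.283
  n=2: λ₂ = 16.56π²/3.5279² ≈ 13.132 (4× faster decay)
  n=3: λ₃ = 37.26π²/3.5279² ≈ 29.547 (9× faster decay)
As t → ∞, higher modes decay exponentially faster. The n=1 mode dominates: φ ~ c₁ sin(πx/3.5279) e^{-λ₁t}.
Decay rate: λ₁ = 4.14π²/3.5279² ≈ 3.283.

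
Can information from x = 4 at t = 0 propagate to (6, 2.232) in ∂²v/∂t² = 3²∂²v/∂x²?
Yes. The domain of dependence is [-0.696, 12.696], and 4 ∈ [-0.696, 12.696].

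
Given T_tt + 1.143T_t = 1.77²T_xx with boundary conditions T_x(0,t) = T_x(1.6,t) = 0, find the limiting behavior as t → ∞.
T → constant (steady state). Damping (γ=1.143) dissipates the nonconstant modes; with Neumann BCs the spatial average obeys M''+γM'=0 and tends to a finite limit.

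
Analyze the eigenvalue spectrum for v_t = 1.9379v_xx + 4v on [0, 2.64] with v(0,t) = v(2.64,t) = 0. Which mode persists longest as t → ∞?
Eigenvalues: λₙ = 1.9379n²π²/2.64² - 4.
First three modes:
  n=1: λ₁ = 1.9379π²/2.64² - 4 ≈ -1.256
  n=2: λ₂ = 7.7516π²/2.64² - 4 ≈ 6.977
  n=3: λ₃ = 17.4411π²/2.64² - 4 ≈ 20.698
Since 1.9379π²/2.64² ≈ 2.744 < 4, λ₁ < 0.
The n=1 mode grows fastest (−λₙ is largest for n=1) → dominates.
Asymptotic: v ~ c₁ sin(πx/2.64) e^{1.256t} (exponential growth at rate −λ₁ ≈ 1.256).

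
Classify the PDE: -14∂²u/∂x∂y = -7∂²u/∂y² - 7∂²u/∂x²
Rewriting in standard form: 7∂²u/∂x² - 14∂²u/∂x∂y + 7∂²u/∂y² = 0. A = 7, B = -14, C = 7. Discriminant B² - 4AC = 0. Since 0 = 0, parabolic.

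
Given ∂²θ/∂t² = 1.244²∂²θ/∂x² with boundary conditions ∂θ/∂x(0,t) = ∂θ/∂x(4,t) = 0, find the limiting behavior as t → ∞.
θ oscillates about a mean that drifts linearly in t (generically unbounded; no decay). There is no damping, so the nonconstant modes persist as standing waves (energy conserved, no decay). But with Neumann conditions at both ends the constant mode has eigenvalue 0: the spatial mean M(t) of θ satisfies M'' = 0, so M(t) = M(0) + M'(0)·t. Unless the initial velocity has zero mean (∫θ_t(x,0)dx = 0), the solution grows linearly in t (unbounded, though not exponentially); if it does have zero mean, the solution stays bounded and simply oscillates.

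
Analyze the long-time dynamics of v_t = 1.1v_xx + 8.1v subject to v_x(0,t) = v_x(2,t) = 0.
Long-time behavior: v grows unboundedly. With Neumann BCs the constant mode has diffusion eigenvalue 0, so any r > 0 makes it grow like e^(8.1t); solution grows exponentially.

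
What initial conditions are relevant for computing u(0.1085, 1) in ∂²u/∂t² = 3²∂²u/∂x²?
Domain of dependence: [-2.8915, 3.1085]. Signals travel at speed 3, so data within |x - 0.1085| ≤ 3·1 = 3 can reach the point.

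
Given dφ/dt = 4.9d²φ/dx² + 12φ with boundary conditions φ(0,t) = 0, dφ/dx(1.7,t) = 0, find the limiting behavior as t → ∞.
φ grows unboundedly. Reaction dominates diffusion (r=12 > κπ²/(4L²)≈4.18); solution grows exponentially.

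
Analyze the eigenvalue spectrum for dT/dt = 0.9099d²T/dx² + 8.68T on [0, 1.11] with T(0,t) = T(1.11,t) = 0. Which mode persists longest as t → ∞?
Eigenvalues: λₙ = 0.9099n²π²/1.11² - 8.68.
First three modes:
  n=1: λ₁ = 0.9099π²/1.11² - 8.68 ≈ -1.391
  n=2: λ₂ = 3.6396π²/1.11² - 8.68 ≈ 20.475
  n=3: λ₃ = 8.1891π²/1.11² - 8.68 ≈ 56.918
Since 0.9099π²/1.11² ≈ 7.289 < 8.68, λ₁ < 0.
The n=1 mode grows fastest (−λₙ is largest for n=1) → dominates.
Asymptotic: T ~ c₁ sin(πx/1.11) e^{1.391t} (exponential growth at rate −λ₁ ≈ 1.391).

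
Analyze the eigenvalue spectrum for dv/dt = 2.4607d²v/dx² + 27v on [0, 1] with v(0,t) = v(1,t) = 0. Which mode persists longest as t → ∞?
Eigenvalues: λₙ = 2.4607n²π²/1² - 27.
First three modes:
  n=1: λ₁ = 2.4607π² - 27 ≈ -2.714
  n=2: λ₂ = 9.8428π² - 27 ≈ 70.145
  n=3: λ₃ = 22.1463π² - 27 ≈ 191.575
Since 2.4607π² ≈ 24.286 < 27, λ₁ < 0.
The n=1 mode grows fastest (−λₙ is largest for n=1) → dominates.
Asymptotic: v ~ c₁ sin(πx/1) e^{2.714t} (exponential growth at rate −λ₁ ≈ 2.714).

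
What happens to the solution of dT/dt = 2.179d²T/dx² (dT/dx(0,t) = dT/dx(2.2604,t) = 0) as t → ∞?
T → constant (steady state). Heat is conserved (no flux at boundaries); solution approaches the spatial average.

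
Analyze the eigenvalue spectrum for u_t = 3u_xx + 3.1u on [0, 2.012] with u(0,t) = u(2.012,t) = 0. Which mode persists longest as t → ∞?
Eigenvalues: λₙ = 3n²π²/2.012² - 3.1.
First three modes:
  n=1: λ₁ = 3π²/2.012² - 3.1 ≈ 4.214
  n=2: λ₂ = 12π²/2.012² - 3.1 ≈ 26.157
  n=3: λ₃ = 27π²/2.012² - 3.1 ≈ 62.728
Since 3π²/2.012² ≈ 7.314 > 3.1, all λₙ > 0.
The n=1 mode decays slowest → dominates as t → ∞.
Asymptotic: u ~ c₁ sin(πx/2.012) e^{-λ₁t} with decay rate λ₁ ≈ 4.214.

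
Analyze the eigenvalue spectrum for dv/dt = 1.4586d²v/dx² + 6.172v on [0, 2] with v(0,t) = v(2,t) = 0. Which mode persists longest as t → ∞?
Eigenvalues: λₙ = 1.4586n²π²/2² - 6.172.
First three modes:
  n=1: λ₁ = 1.4586π²/2² - 6.172 ≈ -2.573
  n=2: λ₂ = 5.8344π²/2² - 6.172 ≈ 8.224
  n=3: λ₃ = 13.1274π²/2² - 6.172 ≈ 26.219
Since 1.4586π²/2² ≈ 3.599 < 6.172, λ₁ < 0.
The n=1 mode grows fastest (−λₙ is largest for n=1) → dominates.
Asymptotic: v ~ c₁ sin(πx/2) e^{2.573t} (exponential growth at rate −λ₁ ≈ 2.573).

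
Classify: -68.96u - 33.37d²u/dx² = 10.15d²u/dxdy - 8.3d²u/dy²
Rewriting in standard form: -33.37d²u/dx² - 10.15d²u/dxdy + 8.3d²u/dy² - 68.96u = 0. Hyperbolic (discriminant = 1210.9065).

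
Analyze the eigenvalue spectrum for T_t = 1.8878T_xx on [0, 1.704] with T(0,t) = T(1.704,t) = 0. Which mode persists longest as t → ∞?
Eigenvalues: λₙ = 1.8878n²π²/1.704².
First three modes:
  n=1: λ₁ = 1.8878π²/1.704² ≈ 6.417
  n=2: λ₂ = 7.5512π²/1.704² ≈ 25.667 (4× faster decay)
  n=3: λ₃ = 16.9902π²/1.704² ≈ 57.751 (9× faster decay)
As t → ∞, higher modes decay exponentially faster. The n=1 mode dominates: T ~ c₁ sin(πx/1.704) e^{-λ₁t}.
Decay rate: λ₁ = 1.8878π²/1.704² ≈ 6.417.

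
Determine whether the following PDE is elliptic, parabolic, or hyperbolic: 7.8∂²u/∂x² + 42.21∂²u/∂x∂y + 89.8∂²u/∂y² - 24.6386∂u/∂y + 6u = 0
Coefficients: A = 7.8, B = 42.21, C = 89.8. B² - 4AC = -1020.0759, which is negative, so the equation is elliptic.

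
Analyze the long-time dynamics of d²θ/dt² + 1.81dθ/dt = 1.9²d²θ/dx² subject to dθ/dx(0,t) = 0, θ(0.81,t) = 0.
Long-time behavior: θ → 0. Damping (γ=1.81) dissipates energy; oscillations decay exponentially.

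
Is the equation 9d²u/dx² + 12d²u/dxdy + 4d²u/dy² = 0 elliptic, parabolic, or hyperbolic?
Computing B² - 4AC with A = 9, B = 12, C = 4: discriminant = 0 (zero). Answer: parabolic.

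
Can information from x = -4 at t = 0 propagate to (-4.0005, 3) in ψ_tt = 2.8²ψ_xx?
Yes. The domain of dependence is [-12.4005, 4.3995], and -4 ∈ [-12.4005, 4.3995].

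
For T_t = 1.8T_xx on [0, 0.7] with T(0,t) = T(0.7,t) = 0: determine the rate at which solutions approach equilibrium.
Eigenvalues: λₙ = 1.8n²π²/0.7².
First three modes:
  n=1: λ₁ = 1.8π²/0.7² ≈ 36.256
  n=2: λ₂ = 7.2π²/0.7² ≈ 145.023 (4× faster decay)
  n=3: λ₃ = 16.2π²/0.7² ≈ 326.301 (9× faster decay)
As t → ∞, higher modes decay exponentially faster. The n=1 mode dominates: T ~ c₁ sin(πx/0.7) e^{-λ₁t}.
Decay rate: λ₁ = 1.8π²/0.7² ≈ 36.256.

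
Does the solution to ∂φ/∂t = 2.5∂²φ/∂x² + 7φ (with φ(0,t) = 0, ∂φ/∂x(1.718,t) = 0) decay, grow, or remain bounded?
φ grows unboundedly. Reaction dominates diffusion (r=7 > κπ²/(4L²)≈2.09); solution grows exponentially.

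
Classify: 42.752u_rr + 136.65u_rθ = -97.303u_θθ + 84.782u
Rewriting in standard form: 42.752u_rr + 136.65u_rθ + 97.303u_θθ - 84.782u = 0. Hyperbolic (discriminant = 2033.631076).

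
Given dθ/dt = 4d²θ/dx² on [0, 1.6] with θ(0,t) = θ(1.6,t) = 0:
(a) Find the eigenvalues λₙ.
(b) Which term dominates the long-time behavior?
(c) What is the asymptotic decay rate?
Eigenvalues: λₙ = 4n²π²/1.6².
First three modes:
  n=1: λ₁ = 4π²/1.6² ≈ 15.421
  n=2: λ₂ = 16π²/1.6² ≈ 61.685 (4× faster decay)
  n=3: λ₃ = 36π²/1.6² ≈ 138.791 (9× faster decay)
As t → ∞, higher modes decay exponentially faster. The n=1 mode dominates: θ ~ c₁ sin(πx/1.6) e^{-λ₁t}.
Decay rate: λ₁ = 4π²/1.6² ≈ 15.421.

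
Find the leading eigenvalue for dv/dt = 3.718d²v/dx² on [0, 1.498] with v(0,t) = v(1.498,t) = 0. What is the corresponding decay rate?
Eigenvalues: λₙ = 3.718n²π²/1.498².
First three modes:
  n=1: λ₁ = 3.718π²/1.498² ≈ 16.353
  n=2: λ₂ = 14.872π²/1.498² ≈ 65.41 (4× faster decay)
  n=3: λ₃ = 33.462π²/1.498² ≈ 147.173 (9× faster decay)
As t → ∞, higher modes decay exponentially faster. The n=1 mode dominates: v ~ c₁ sin(πx/1.498) e^{-λ₁t}.
Decay rate: λ₁ = 3.718π²/1.498² ≈ 16.353.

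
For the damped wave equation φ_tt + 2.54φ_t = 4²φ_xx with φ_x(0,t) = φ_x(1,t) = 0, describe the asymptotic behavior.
φ → constant (steady state). Damping (γ=2.54) dissipates the nonconstant modes; with Neumann BCs the spatial average obeys M''+γM'=0 and tends to a finite limit.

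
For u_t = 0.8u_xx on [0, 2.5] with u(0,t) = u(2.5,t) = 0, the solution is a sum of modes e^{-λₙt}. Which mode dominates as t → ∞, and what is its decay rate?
Eigenvalues: λₙ = 0.8n²π²/2.5².
First three modes:
  n=1: λ₁ = 0.8π²/2.5² ≈ 1.263
  n=2: λ₂ = 3.2π²/2.5² ≈ 5.053 (4× faster decay)
  n=3: λ₃ = 7.2π²/2.5² ≈ 11.37 (9× faster decay)
As t → ∞, higher modes decay exponentially faster. The n=1 mode dominates: u ~ c₁ sin(πx/2.5) e^{-λ₁t}.
Decay rate: λ₁ = 0.8π²/2.5² ≈ 1.263.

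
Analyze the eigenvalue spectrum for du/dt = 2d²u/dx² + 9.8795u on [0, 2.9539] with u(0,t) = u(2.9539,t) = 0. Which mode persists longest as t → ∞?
Eigenvalues: λₙ = 2n²π²/2.9539² - 9.8795.
First three modes:
  n=1: λ₁ = 2π²/2.9539² - 9.8795 ≈ -7.617
  n=2: λ₂ = 8π²/2.9539² - 9.8795 ≈ -0.831
  n=3: λ₃ = 18π²/2.9539² - 9.8795 ≈ 10.481
Since 2π²/2.9539² ≈ 2.262 < 9.8795, λ₁ < 0.
The n=1 mode grows fastest (−λₙ is largest for n=1) → dominates.
Asymptotic: u ~ c₁ sin(πx/2.9539) e^{7.617t} (exponential growth at rate −λ₁ ≈ 7.617).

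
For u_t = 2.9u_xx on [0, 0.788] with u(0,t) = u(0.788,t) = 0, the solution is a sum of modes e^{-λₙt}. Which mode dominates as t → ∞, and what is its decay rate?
Eigenvalues: λₙ = 2.9n²π²/0.788².
First three modes:
  n=1: λ₁ = 2.9π²/0.788² ≈ 46.094
  n=2: λ₂ = 11.6π²/0.788² ≈ 184.376 (4× faster decay)
  n=3: λ₃ = 26.1π²/0.788² ≈ 414.847 (9× faster decay)
As t → ∞, higher modes decay exponentially faster. The n=1 mode dominates: u ~ c₁ sin(πx/0.788) e^{-λ₁t}.
Decay rate: λ₁ = 2.9π²/0.788² ≈ 46.094.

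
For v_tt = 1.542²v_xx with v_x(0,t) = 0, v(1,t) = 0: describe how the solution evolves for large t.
v oscillates (no decay). Energy is conserved; the solution oscillates indefinitely as standing waves.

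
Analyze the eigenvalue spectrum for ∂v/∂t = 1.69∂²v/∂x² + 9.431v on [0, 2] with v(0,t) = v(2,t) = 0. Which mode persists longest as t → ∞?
Eigenvalues: λₙ = 1.69n²π²/2² - 9.431.
First three modes:
  n=1: λ₁ = 1.69π²/2² - 9.431 ≈ -5.261
  n=2: λ₂ = 6.76π²/2² - 9.431 ≈ 7.249
  n=3: λ₃ = 15.21π²/2² - 9.431 ≈ 28.098
Since 1.69π²/2² ≈ 4.17 < 9.431, λ₁ < 0.
The n=1 mode grows fastest (−λₙ is largest for n=1) → dominates.
Asymptotic: v ~ c₁ sin(πx/2) e^{5.261t} (exponential growth at rate −λ₁ ≈ 5.261).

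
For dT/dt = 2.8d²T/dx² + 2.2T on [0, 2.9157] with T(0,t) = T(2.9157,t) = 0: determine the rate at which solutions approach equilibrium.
Eigenvalues: λₙ = 2.8n²π²/2.9157² - 2.2.
First three modes:
  n=1: λ₁ = 2.8π²/2.9157² - 2.2 ≈ 1.051
  n=2: λ₂ = 11.2π²/2.9157² - 2.2 ≈ 10.803
  n=3: λ₃ = 25.2π²/2.9157² - 2.2 ≈ 27.056
Since 2.8π²/2.9157² ≈ 3.251 > 2.2, all λₙ > 0.
The n=1 mode decays slowest → dominates as t → ∞.
Asymptotic: T ~ c₁ sin(πx/2.9157) e^{-λ₁t} with decay rate λ₁ ≈ 1.051.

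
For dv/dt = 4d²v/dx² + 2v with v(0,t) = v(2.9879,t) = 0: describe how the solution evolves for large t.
v → 0. Diffusion dominates reaction (r=2 < κπ²/L²≈4.42); solution decays.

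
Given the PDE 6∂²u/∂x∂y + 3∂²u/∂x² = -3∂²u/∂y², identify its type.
Rewriting in standard form: 3∂²u/∂x² + 6∂²u/∂x∂y + 3∂²u/∂y² = 0. The second-order coefficients are A = 3, B = 6, C = 3. Since B² - 4AC = 0 = 0, this is a parabolic PDE.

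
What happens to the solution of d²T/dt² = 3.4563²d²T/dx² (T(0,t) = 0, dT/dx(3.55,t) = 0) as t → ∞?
T oscillates (no decay). Energy is conserved; the solution oscillates indefinitely as standing waves.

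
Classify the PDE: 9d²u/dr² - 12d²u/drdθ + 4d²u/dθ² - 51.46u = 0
A = 9, B = -12, C = 4. Discriminant B² - 4AC = 0. Since 0 = 0, parabolic.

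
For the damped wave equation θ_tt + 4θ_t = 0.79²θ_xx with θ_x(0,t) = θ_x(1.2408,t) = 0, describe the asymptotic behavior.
θ → constant (steady state). Damping (γ=4) dissipates the nonconstant modes; with Neumann BCs the spatial average obeys M''+γM'=0 and tends to a finite limit.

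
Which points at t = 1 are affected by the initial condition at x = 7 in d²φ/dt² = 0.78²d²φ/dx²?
Domain of influence: [6.22, 7.78]. Data at x = 7 spreads outward at speed 0.78.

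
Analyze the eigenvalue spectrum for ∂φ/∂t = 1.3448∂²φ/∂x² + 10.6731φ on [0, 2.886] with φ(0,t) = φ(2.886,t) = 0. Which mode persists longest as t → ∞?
Eigenvalues: λₙ = 1.3448n²π²/2.886² - 10.6731.
First three modes:
  n=1: λ₁ = 1.3448π²/2.886² - 10.6731 ≈ -9.08
  n=2: λ₂ = 5.3792π²/2.886² - 10.6731 ≈ -4.299
  n=3: λ₃ = 12.1032π²/2.886² - 10.6731 ≈ 3.669
Since 1.3448π²/2.886² ≈ 1.594 < 10.6731, λ₁ < 0.
The n=1 mode grows fastest (−λₙ is largest for n=1) → dominates.
Asymptotic: φ ~ c₁ sin(πx/2.886) e^{9.08t} (exponential growth at rate −λ₁ ≈ 9.08).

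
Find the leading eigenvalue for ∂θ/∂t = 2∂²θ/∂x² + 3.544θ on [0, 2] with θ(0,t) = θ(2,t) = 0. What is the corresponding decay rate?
Eigenvalues: λₙ = 2n²π²/2² - 3.544.
First three modes:
  n=1: λ₁ = 2π²/2² - 3.544 ≈ 1.391
  n=2: λ₂ = 8π²/2² - 3.544 ≈ 16.195
  n=3: λ₃ = 18π²/2² - 3.544 ≈ 40.869
Since 2π²/2² ≈ 4.935 > 3.544, all λₙ > 0.
The n=1 mode decays slowest → dominates as t → ∞.
Asymptotic: θ ~ c₁ sin(πx/2) e^{-λ₁t} with decay rate λ₁ ≈ 1.391.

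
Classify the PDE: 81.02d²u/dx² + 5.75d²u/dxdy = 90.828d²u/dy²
Rewriting in standard form: 81.02d²u/dx² + 5.75d²u/dxdy - 90.828d²u/dy² = 0. A = 81.02, B = 5.75, C = -90.828. Discriminant B² - 4AC = 29468.60074. Since 29468.60074 > 0, hyperbolic.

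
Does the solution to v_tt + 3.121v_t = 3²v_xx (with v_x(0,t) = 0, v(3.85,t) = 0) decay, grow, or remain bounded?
v → 0. Damping (γ=3.121) dissipates energy; oscillations decay exponentially.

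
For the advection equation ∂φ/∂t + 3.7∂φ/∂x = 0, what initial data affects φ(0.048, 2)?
A single point: x = -7.352. The characteristic through (0.048, 2) is x - 3.7t = const, so x = 0.048 - 3.7·2 = -7.352.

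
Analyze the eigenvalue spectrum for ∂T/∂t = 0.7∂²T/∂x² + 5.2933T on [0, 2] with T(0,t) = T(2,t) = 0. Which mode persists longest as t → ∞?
Eigenvalues: λₙ = 0.7n²π²/2² - 5.2933.
First three modes:
  n=1: λ₁ = 0.7π²/2² - 5.2933 ≈ -3.566
  n=2: λ₂ = 2.8π²/2² - 5.2933 ≈ 1.615
  n=3: λ₃ = 6.3π²/2² - 5.2933 ≈ 10.251
Since 0.7π²/2² ≈ 1.727 < 5.2933, λ₁ < 0.
The n=1 mode grows fastest (−λₙ is largest for n=1) → dominates.
Asymptotic: T ~ c₁ sin(πx/2) e^{3.566t} (exponential growth at rate −λ₁ ≈ 3.566).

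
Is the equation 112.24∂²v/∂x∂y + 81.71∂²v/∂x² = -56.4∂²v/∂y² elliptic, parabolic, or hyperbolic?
Rewriting in standard form: 81.71∂²v/∂x² + 112.24∂²v/∂x∂y + 56.4∂²v/∂y² = 0. Computing B² - 4AC with A = 81.71, B = 112.24, C = 56.4: discriminant = -5835.9584 (negative). Answer: elliptic.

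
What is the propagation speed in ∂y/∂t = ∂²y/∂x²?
Infinite. The heat equation is parabolic, not hyperbolic, so disturbances propagate instantly.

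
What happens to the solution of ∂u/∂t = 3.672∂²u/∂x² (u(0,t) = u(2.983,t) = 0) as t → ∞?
u → 0. Heat diffuses out through both boundaries.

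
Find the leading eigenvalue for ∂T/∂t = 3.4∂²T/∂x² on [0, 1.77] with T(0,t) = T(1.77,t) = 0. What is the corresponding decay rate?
Eigenvalues: λₙ = 3.4n²π²/1.77².
First three modes:
  n=1: λ₁ = 3.4π²/1.77² ≈ 10.711
  n=2: λ₂ = 13.6π²/1.77² ≈ 42.844 (4× faster decay)
  n=3: λ₃ = 30.6π²/1.77² ≈ 96.399 (9× faster decay)
As t → ∞, higher modes decay exponentially faster. The n=1 mode dominates: T ~ c₁ sin(πx/1.77) e^{-λ₁t}.
Decay rate: λ₁ = 3.4π²/1.77² ≈ 10.711.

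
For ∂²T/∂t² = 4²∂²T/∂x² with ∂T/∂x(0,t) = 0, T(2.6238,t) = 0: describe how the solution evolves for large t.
T oscillates (no decay). Energy is conserved; the solution oscillates indefinitely as standing waves.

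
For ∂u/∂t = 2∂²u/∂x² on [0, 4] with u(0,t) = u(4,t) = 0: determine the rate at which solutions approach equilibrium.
Eigenvalues: λₙ = 2n²π²/4².
First three modes:
  n=1: λ₁ = 2π²/4² ≈ 1.234
  n=2: λ₂ = 8π²/4² ≈ 4.935 (4× faster decay)
  n=3: λ₃ = 18π²/4² ≈ 11.103 (9× faster decay)
As t → ∞, higher modes decay exponentially faster. The n=1 mode dominates: u ~ c₁ sin(πx/4) e^{-λ₁t}.
Decay rate: λ₁ = 2π²/4² ≈ 1.234.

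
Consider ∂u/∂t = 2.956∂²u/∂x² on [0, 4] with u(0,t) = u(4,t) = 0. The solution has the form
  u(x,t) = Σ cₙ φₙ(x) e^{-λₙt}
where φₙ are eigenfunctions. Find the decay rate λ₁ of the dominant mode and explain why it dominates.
Eigenvalues: λₙ = 2.956n²π²/4².
First three modes:
  n=1: λ₁ = 2.956π²/4² ≈ 1.823
  n=2: λ₂ = 11.824π²/4² ≈ 7.294 (4× faster decay)
  n=3: λ₃ = 26.604π²/4² ≈ 16.411 (9× faster decay)
As t → ∞, higher modes decay exponentially faster. The n=1 mode dominates: u ~ c₁ sin(πx/4) e^{-λ₁t}.
Decay rate: λ₁ = 2.956π²/4² ≈ 1.823.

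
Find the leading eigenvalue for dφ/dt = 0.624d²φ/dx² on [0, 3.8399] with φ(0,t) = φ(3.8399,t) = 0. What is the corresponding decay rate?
Eigenvalues: λₙ = 0.624n²π²/3.8399².
First three modes:
  n=1: λ₁ = 0.624π²/3.8399² ≈ 0.418
  n=2: λ₂ = 2.496π²/3.8399² ≈ 1.671 (4× faster decay)
  n=3: λ₃ = 5.616π²/3.8399² ≈ 3.759 (9× faster decay)
As t → ∞, higher modes decay exponentially faster. The n=1 mode dominates: φ ~ c₁ sin(πx/3.8399) e^{-λ₁t}.
Decay rate: λ₁ = 0.624π²/3.8399² ≈ 0.418.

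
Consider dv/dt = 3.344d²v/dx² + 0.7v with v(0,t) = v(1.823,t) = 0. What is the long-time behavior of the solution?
As t → ∞, v → 0. Diffusion dominates reaction (r=0.7 < κπ²/L²≈9.93); solution decays.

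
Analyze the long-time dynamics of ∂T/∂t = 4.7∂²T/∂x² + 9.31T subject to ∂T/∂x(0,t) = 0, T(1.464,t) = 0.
Long-time behavior: T grows unboundedly. Reaction dominates diffusion (r=9.31 > κπ²/(4L²)≈5.41); solution grows exponentially.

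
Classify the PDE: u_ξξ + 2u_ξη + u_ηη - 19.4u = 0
A = 1, B = 2, C = 1. Discriminant B² - 4AC = 0. Since 0 = 0, parabolic.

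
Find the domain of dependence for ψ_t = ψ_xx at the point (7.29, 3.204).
The entire real line. The heat equation has infinite propagation speed: any initial disturbance instantly affects all points (though exponentially small far away).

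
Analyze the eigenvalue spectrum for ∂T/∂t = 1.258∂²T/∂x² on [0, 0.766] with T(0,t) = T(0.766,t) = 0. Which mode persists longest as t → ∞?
Eigenvalues: λₙ = 1.258n²π²/0.766².
First three modes:
  n=1: λ₁ = 1.258π²/0.766² ≈ 21.16
  n=2: λ₂ = 5.032π²/0.766² ≈ 84.641 (4× faster decay)
  n=3: λ₃ = 11.322π²/0.766² ≈ 190.443 (9× faster decay)
As t → ∞, higher modes decay exponentially faster. The n=1 mode dominates: T ~ c₁ sin(πx/0.766) e^{-λ₁t}.
Decay rate: λ₁ = 1.258π²/0.766² ≈ 21.16.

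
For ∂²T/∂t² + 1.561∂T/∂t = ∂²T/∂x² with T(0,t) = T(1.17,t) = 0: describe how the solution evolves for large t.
T → 0. Damping (γ=1.561) dissipates energy; oscillations decay exponentially.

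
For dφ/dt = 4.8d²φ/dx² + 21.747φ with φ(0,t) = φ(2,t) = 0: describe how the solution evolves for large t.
φ grows unboundedly. Reaction dominates diffusion (r=21.747 > κπ²/L²≈11.84); solution grows exponentially.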